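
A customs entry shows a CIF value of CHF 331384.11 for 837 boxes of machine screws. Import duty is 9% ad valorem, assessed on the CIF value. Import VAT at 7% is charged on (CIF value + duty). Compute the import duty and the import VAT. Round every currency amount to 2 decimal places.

Import duty: CHF 29824.57; import VAT: CHF 25284.61

Import duty = 331384.11 × 9% = 29824.57
VAT base = CIF + duty = 331384.11 + 29824.57 = 361208.68
Import VAT = 361208.68 × 7% = 25284.61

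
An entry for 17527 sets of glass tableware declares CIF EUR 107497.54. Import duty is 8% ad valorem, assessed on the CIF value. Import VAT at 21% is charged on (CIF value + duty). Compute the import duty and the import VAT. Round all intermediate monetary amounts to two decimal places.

Import duty: EUR 8599.80; import VAT: EUR 24380.44

Import duty = 107497.54 × 8% = 8599.80
VAT base = CIF + duty = 107497.54 + 8599.80 = 116097.34
Import VAT = 116097.34 × 21% = 24380.44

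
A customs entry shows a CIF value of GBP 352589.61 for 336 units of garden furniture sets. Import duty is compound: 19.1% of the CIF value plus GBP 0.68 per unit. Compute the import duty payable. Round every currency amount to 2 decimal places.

Import duty: GBP 67573.10

Ad valorem component: 352589.61 × 19.1% = 67344.62
Specific component: 336 × 0.68 = 228.48
Import duty = 67344.62 + 228.48 = 67573.10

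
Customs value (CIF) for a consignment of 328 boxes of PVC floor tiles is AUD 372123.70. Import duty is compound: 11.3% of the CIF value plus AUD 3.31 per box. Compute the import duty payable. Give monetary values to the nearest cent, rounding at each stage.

Ad valorem component: 372123.70 × 11.3% = 42049.98
Specific component: 328 × 3.31 = 1085.68
Import duty = 42049.98 + 1085.68 = 43135.66

Import duty: AUD 43135.66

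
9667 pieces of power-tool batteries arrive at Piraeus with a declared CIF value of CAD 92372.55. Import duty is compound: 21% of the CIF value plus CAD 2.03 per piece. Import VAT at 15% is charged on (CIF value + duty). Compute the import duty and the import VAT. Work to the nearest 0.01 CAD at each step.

Import duty: CAD 39022.25; import VAT: CAD 19709.22

Ad valorem component: 92372.55 × 21% = 19398.24
Specific component: 9667 × 2.03 = 19624.01
Import duty = 19398.24 + 19624.01 = 39022.25
VAT base = CIF + duty = 92372.55 + 39022.25 = 131394.80
Import VAT = 131394.80 × 15% = 19709.22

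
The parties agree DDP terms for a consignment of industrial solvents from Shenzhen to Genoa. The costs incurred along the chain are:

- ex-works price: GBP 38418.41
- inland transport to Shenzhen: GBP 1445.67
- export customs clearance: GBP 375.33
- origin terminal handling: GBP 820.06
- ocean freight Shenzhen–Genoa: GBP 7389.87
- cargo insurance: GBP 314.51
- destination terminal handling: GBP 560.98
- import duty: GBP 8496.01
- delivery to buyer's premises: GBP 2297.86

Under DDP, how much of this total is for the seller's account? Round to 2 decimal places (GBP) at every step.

DDP: the seller bears all costs including import duty.
Seller's account: goods 38418.41 + inland to port 1445.67 + export clearance 375.33 + origin terminal 820.06 + freight 7389.87 + insurance 314.51 + destination terminal 560.98 + duty 8496.01 + delivery 2297.86 = 60118.70
Buyer's account: 0.00

Seller's account: GBP 60118.70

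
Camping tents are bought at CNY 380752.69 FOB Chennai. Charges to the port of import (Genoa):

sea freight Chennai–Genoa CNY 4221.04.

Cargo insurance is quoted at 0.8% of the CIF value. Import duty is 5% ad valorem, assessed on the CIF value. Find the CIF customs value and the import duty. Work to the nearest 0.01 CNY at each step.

CIF value: CNY 388078.36; import duty: CNY 19403.92

Let C be the CIF value. C = FOB price + freight + 0.8% × C
C − 0.8% × C = 380752.69 + 4221.04
0.992 × C = 384973.73
C = 384973.73 / 0.992 = 388078.36
Insurance premium = 0.8% × 388078.36 = 3104.63
Import duty = 388078.36 × 5% = 19403.92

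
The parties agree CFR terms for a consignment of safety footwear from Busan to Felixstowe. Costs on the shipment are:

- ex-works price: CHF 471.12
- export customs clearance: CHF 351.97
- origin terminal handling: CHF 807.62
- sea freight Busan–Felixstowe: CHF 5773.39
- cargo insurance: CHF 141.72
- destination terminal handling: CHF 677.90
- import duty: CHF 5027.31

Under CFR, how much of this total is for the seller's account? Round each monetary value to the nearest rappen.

Seller's account: CHF 7404.10

CFR: the seller pays costs through ocean freight to the destination port, but not insurance.
Seller's account: goods 471.12 + export clearance 351.97 + origin terminal 807.62 + freight 5773.39 = 7404.10
Buyer's account: insurance 141.72 + destination terminal 677.90 + duty 5027.31 = 5846.93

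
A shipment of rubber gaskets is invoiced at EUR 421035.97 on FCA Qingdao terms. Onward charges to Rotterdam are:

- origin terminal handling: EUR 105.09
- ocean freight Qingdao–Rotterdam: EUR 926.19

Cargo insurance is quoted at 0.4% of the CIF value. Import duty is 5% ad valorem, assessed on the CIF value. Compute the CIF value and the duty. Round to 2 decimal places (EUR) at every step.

Let C be the CIF value. C = FCA price + pre-shipment costs + freight + 0.4% × C
C − 0.4% × C = 421035.97 + 105.09 + 926.19
0.996 × C = 422067.25
C = 422067.25 / 0.996 = 423762.30
Insurance premium = 0.4% × 423762.30 = 1695.05
Import duty = 423762.30 × 5% = 21188.12

CIF value: EUR 423762.30; import duty: EUR 21188.12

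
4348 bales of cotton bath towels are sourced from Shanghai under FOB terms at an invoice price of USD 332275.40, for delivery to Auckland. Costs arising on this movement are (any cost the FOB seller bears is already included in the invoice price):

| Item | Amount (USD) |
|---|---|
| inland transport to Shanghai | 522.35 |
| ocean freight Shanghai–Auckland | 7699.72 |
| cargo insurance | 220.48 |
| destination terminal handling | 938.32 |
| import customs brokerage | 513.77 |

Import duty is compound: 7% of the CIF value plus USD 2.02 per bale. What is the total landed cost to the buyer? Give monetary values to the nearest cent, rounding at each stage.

Total landed cost: USD 374244.34

FOB: the seller bears costs until goods are on board at the origin port; the buyer bears freight, insurance and all costs thereafter.
Already in the invoice (seller's account under FOB): inland to port — exclude.
CIF value = FOB price + freight + insurance = 332275.40 + 7699.72 + 220.48 = 340195.60
Ad valorem component: 340195.60 × 7% = 23813.69
Specific component: 4348 × 2.02 = 8782.96
Import duty = 23813.69 + 8782.96 = 32596.65
Buyer bears: freight 7699.72 + insurance 220.48 + destination terminal 938.32 + brokerage 513.77 + duty 32596.65 = 41968.94
Landed cost = invoice 332275.40 + 41968.94 = 374244.34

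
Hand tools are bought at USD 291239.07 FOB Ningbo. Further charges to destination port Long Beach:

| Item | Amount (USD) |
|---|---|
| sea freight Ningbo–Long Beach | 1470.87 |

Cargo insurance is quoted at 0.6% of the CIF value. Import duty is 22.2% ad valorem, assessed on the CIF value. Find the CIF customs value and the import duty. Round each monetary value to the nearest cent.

Let C be the CIF value. C = FOB price + freight + 0.6% × C
C − 0.6% × C = 291239.07 + 1470.87
0.994 × C = 292709.94
C = 292709.94 / 0.994 = 294476.80
Insurance premium = 0.6% × 294476.80 = 1766.86
Import duty = 294476.80 × 22.2% = 65373.85

CIF value: USD 294476.80; import duty: USD 65373.85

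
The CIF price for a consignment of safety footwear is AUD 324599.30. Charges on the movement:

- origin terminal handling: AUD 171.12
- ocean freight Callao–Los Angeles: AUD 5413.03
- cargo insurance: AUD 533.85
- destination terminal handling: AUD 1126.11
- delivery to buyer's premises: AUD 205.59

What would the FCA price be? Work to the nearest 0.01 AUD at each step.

FCA price: AUD 318481.30

Not relevant to the conversion: destination terminal, delivery — on the buyer under both terms; not part of either seller's price.
From CIF to FCA, the seller no longer bears: origin terminal, freight, insurance.
FCA price = 324599.30 − 171.12 − 5413.03 − 533.85 = 318481.30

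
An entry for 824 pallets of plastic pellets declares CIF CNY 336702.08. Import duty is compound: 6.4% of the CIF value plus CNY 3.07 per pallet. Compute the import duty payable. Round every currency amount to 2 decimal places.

Ad valorem component: 336702.08 × 6.4% = 21548.93
Specific component: 824 × 3.07 = 2529.68
Import duty = 21548.93 + 2529.68 = 24078.61

Import duty: CNY 24078.61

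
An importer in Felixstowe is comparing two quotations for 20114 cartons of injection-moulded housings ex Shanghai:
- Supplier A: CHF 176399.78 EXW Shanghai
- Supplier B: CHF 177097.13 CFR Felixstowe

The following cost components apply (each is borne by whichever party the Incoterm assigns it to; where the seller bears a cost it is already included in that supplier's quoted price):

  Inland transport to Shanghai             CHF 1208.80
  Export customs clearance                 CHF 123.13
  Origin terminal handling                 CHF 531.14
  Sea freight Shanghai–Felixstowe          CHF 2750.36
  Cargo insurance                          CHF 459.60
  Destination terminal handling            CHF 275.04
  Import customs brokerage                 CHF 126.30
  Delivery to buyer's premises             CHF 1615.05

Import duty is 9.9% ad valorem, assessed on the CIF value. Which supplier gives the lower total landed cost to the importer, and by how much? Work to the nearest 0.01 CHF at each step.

Supplier A (EXW):
CIF value = EXW price + inland to port + export clearance + origin terminal + freight + insurance = 176399.78 + 1208.80 + 123.13 + 531.14 + 2750.36 + 459.60 = 181472.81
Import duty = 181472.81 × 9.9% = 17965.81
Buyer bears (A): 1208.80 + 123.13 + 531.14 + 2750.36 + 459.60 + 275.04 + 126.30 + 1615.05 = 7089.42
Landed cost (A) = invoice 176399.78 + 7089.42 + duty 17965.81 = 201455.01
Supplier B (CFR):
CIF value = CFR price + insurance = 177097.13 + 459.60 = 177556.73
Import duty = 177556.73 × 9.9% = 17578.12
Buyer bears (B): 459.60 + 275.04 + 126.30 + 1615.05 = 2475.99
Landed cost (B) = invoice 177097.13 + 2475.99 + duty 17578.12 = 197151.24
Difference = |201455.01 − 197151.24| = 4303.77

Supplier B is cheaper by CHF 4303.77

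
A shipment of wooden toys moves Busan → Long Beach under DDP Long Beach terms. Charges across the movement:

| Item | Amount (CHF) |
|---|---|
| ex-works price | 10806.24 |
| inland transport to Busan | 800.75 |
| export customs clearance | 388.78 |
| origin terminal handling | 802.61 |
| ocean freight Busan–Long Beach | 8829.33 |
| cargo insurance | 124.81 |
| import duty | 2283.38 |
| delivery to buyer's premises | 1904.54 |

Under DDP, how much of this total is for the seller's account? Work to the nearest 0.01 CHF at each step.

DDP: the seller bears all costs including import duty.
Seller's account: goods 10806.24 + inland to port 800.75 + export clearance 388.78 + origin terminal 802.61 + freight 8829.33 + insurance 124.81 + duty 2283.38 + delivery 1904.54 = 25940.44
Buyer's account: 0.00

Seller's account: CHF 25940.44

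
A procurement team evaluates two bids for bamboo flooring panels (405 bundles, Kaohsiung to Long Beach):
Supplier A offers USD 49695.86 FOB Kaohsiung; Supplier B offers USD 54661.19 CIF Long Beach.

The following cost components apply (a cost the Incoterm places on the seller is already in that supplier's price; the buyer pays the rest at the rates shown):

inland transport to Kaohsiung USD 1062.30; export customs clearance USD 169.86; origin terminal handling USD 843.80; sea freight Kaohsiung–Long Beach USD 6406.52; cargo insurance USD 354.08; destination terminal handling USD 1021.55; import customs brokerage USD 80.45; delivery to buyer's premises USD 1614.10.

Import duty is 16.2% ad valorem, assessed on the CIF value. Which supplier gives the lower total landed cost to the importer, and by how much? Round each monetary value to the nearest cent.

Supplier B is cheaper by USD 2086.11

Supplier A (FOB):
CIF value = FOB price + freight + insurance = 49695.86 + 6406.52 + 354.08 = 56456.46
Import duty = 56456.46 × 16.2% = 9145.95
Buyer bears (A): 6406.52 + 354.08 + 1021.55 + 80.45 + 1614.10 = 9476.70
Landed cost (A) = invoice 49695.86 + 9476.70 + duty 9145.95 = 68318.51
Supplier B (CIF):
The CIF price already equals the CIF value: 54661.19
Import duty = 54661.19 × 16.2% = 8855.11
Buyer bears (B): 1021.55 + 80.45 + 1614.10 = 2716.10
Landed cost (B) = invoice 54661.19 + 2716.10 + duty 8855.11 = 66232.40
Difference = |68318.51 − 66232.40| = 2086.11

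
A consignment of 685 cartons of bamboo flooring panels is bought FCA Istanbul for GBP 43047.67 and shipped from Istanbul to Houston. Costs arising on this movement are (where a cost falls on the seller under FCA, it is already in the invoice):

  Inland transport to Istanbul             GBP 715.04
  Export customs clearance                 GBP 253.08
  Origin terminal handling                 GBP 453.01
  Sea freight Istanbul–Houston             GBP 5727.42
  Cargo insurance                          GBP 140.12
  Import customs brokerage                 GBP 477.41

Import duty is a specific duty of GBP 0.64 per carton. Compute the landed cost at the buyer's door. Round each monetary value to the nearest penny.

FCA: the seller delivers export-cleared goods to the carrier; the buyer bears costs from that point.
Already in the invoice (seller's account under FCA): inland to port, export clearance — exclude.
CIF value = FCA price + origin terminal + freight + insurance = 43047.67 + 453.01 + 5727.42 + 140.12 = 49368.22
Import duty = 685 × 0.64 = 438.40
Buyer bears: origin terminal 453.01 + freight 5727.42 + insurance 140.12 + brokerage 477.41 + duty 438.40 = 7236.36
Landed cost = invoice 43047.67 + 7236.36 = 50284.03

Total landed cost: GBP 50284.03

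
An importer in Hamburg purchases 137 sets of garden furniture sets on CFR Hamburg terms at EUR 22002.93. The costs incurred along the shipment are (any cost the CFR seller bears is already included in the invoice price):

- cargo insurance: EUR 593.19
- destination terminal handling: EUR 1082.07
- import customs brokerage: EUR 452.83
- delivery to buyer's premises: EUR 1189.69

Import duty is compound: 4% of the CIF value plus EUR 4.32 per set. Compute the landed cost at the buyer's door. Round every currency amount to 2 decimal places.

Total landed cost: EUR 26816.39

CFR: the seller pays costs through ocean freight to the destination port, but not insurance.
CIF value = CFR price + insurance = 22002.93 + 593.19 = 22596.12
Ad valorem component: 22596.12 × 4% = 903.84
Specific component: 137 × 4.32 = 591.84
Import duty = 903.84 + 591.84 = 1495.68
Buyer bears: insurance 593.19 + destination terminal 1082.07 + brokerage 452.83 + delivery 1189.69 + duty 1495.68 = 4813.46
Landed cost = invoice 22002.93 + 4813.46 = 26816.39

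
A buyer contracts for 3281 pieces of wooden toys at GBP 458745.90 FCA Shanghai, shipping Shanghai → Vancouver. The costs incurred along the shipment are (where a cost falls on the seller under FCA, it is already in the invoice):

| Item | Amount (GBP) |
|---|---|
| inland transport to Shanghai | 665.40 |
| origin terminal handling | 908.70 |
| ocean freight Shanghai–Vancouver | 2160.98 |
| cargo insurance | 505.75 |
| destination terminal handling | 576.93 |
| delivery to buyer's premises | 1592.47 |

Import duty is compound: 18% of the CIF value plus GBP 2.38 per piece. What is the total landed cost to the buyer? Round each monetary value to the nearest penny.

FCA: the seller delivers export-cleared goods to the carrier; the buyer bears costs from that point.
Already in the invoice (seller's account under FCA): inland to port — exclude.
CIF value = FCA price + origin terminal + freight + insurance = 458745.90 + 908.70 + 2160.98 + 505.75 = 462321.33
Ad valorem component: 462321.33 × 18% = 83217.84
Specific component: 3281 × 2.38 = 7808.78
Import duty = 83217.84 + 7808.78 = 91026.62
Buyer bears: origin terminal 908.70 + freight 2160.98 + insurance 505.75 + destination terminal 576.93 + delivery 1592.47 + duty 91026.62 = 96771.45
Landed cost = invoice 458745.90 + 96771.45 = 555517.35

Total landed cost: GBP 555517.35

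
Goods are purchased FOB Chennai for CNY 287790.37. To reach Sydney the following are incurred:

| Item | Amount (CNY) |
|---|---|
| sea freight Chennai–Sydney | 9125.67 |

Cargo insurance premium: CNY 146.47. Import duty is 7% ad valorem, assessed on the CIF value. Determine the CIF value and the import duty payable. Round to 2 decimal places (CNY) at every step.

CIF = FOB price + freight + insurance
CIF = 287790.37 + 9125.67 + 146.47 = 297062.51
Import duty = 297062.51 × 7% = 20794.38

CIF value: CNY 297062.51; import duty: CNY 20794.38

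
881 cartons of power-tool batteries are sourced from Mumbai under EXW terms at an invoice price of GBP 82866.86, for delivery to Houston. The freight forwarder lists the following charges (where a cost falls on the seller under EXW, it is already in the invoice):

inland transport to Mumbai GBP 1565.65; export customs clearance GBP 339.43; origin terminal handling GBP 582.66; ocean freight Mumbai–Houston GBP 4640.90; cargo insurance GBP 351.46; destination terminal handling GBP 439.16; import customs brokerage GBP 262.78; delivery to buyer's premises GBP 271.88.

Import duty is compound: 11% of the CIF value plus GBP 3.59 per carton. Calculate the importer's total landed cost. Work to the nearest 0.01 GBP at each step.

EXW: the seller makes goods available at their premises; the buyer bears all onward costs.
CIF value = EXW price + inland to port + export clearance + origin terminal + freight + insurance = 82866.86 + 1565.65 + 339.43 + 582.66 + 4640.90 + 351.46 = 90346.96
Ad valorem component: 90346.96 × 11% = 9938.17
Specific component: 881 × 3.59 = 3162.79
Import duty = 9938.17 + 3162.79 = 13100.96
Buyer bears: inland to port 1565.65 + export clearance 339.43 + origin terminal 582.66 + freight 4640.90 + insurance 351.46 + destination terminal 439.16 + brokerage 262.78 + delivery 271.88 + duty 13100.96 = 21554.88
Landed cost = invoice 82866.86 + 21554.88 = 104421.74

Total landed cost: GBP 104421.74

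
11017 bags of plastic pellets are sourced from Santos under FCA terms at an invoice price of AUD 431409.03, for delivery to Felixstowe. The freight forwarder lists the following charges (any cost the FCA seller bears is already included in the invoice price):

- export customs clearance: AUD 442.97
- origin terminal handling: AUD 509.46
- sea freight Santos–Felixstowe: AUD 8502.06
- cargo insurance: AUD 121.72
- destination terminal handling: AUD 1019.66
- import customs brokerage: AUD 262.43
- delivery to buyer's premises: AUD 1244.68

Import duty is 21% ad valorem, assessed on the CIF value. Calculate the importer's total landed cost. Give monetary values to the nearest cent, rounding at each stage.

FCA: the seller delivers export-cleared goods to the carrier; the buyer bears costs from that point.
Already in the invoice (seller's account under FCA): export clearance — exclude.
CIF value = FCA price + origin terminal + freight + insurance = 431409.03 + 509.46 + 8502.06 + 121.72 = 440542.27
Import duty = 440542.27 × 21% = 92513.88
Buyer bears: origin terminal 509.46 + freight 8502.06 + insurance 121.72 + destination terminal 1019.66 + brokerage 262.43 + delivery 1244.68 + duty 92513.88 = 104173.89
Landed cost = invoice 431409.03 + 104173.89 = 535582.92

Total landed cost: AUD 535582.92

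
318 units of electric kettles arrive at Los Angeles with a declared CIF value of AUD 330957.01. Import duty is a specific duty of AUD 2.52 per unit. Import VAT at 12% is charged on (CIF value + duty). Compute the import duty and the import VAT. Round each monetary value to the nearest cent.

Import duty: AUD 801.36; import VAT: AUD 39811.00

Import duty = 318 × 2.52 = 801.36
VAT base = CIF + duty = 330957.01 + 801.36 = 331758.37
Import VAT = 331758.37 × 12% = 39811.00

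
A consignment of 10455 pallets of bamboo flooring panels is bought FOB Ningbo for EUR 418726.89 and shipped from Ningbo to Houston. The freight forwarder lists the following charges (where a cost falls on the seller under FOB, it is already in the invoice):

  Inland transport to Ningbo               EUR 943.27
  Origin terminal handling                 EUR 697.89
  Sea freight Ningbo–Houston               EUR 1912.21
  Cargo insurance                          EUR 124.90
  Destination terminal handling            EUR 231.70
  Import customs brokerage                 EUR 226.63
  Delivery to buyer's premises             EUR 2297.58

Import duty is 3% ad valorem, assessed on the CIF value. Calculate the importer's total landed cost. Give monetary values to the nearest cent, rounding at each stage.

FOB: the seller bears costs until goods are on board at the origin port; the buyer bears freight, insurance and all costs thereafter.
Already in the invoice (seller's account under FOB): inland to port, origin terminal — exclude.
CIF value = FOB price + freight + insurance = 418726.89 + 1912.21 + 124.90 = 420764.00
Import duty = 420764.00 × 3% = 12622.92
Buyer bears: freight 1912.21 + insurance 124.90 + destination terminal 231.70 + brokerage 226.63 + delivery 2297.58 + duty 12622.92 = 17415.94
Landed cost = invoice 418726.89 + 17415.94 = 436142.83

Total landed cost: EUR 436142.83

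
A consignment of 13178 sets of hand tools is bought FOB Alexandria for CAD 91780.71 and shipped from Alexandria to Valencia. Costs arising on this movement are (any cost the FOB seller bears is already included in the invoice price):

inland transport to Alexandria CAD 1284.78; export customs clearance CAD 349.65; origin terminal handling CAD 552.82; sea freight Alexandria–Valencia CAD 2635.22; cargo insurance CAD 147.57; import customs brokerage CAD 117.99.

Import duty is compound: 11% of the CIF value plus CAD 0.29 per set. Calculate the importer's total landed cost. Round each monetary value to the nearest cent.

Total landed cost: CAD 108905.10

FOB: the seller bears costs until goods are on board at the origin port; the buyer bears freight, insurance and all costs thereafter.
Already in the invoice (seller's account under FOB): inland to port, export clearance, origin terminal — exclude.
CIF value = FOB price + freight + insurance = 91780.71 + 2635.22 + 147.57 = 94563.50
Ad valorem component: 94563.50 × 11% = 10401.99
Specific component: 13178 × 0.29 = 3821.62
Import duty = 10401.99 + 3821.62 = 14223.61
Buyer bears: freight 2635.22 + insurance 147.57 + brokerage 117.99 + duty 14223.61 = 17124.39
Landed cost = invoice 91780.71 + 17124.39 = 108905.10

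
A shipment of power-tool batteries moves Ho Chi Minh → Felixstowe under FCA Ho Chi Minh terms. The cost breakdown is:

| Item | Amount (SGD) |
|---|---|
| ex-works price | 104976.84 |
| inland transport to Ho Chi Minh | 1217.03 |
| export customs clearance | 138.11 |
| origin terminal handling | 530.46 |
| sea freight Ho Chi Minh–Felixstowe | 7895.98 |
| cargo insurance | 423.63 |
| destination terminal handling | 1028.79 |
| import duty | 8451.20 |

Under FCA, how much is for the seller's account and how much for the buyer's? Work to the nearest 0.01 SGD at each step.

Seller: SGD 106331.98; buyer: SGD 18330.06

FCA: the seller delivers export-cleared goods to the carrier; the buyer bears costs from that point.
Seller's account: goods 104976.84 + inland to port 1217.03 + export clearance 138.11 = 106331.98
Buyer's account: origin terminal 530.46 + freight 7895.98 + insurance 423.63 + destination terminal 1028.79 + duty 8451.20 = 18330.06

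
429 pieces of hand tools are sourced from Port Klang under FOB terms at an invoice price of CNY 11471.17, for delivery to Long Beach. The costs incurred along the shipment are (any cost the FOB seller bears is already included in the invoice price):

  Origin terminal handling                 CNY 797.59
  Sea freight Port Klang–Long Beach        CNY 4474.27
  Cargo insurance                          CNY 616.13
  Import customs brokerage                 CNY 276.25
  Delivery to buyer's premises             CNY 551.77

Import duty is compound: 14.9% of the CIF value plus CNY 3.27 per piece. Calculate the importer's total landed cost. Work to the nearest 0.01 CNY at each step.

FOB: the seller bears costs until goods are on board at the origin port; the buyer bears freight, insurance and all costs thereafter.
Already in the invoice (seller's account under FOB): origin terminal — exclude.
CIF value = FOB price + freight + insurance = 11471.17 + 4474.27 + 616.13 = 16561.57
Ad valorem component: 16561.57 × 14.9% = 2467.67
Specific component: 429 × 3.27 = 1402.83
Import duty = 2467.67 + 1402.83 = 3870.50
Buyer bears: freight 4474.27 + insurance 616.13 + brokerage 276.25 + delivery 551.77 + duty 3870.50 = 9788.92
Landed cost = invoice 11471.17 + 9788.92 = 21260.09

Total landed cost: CNY 21260.09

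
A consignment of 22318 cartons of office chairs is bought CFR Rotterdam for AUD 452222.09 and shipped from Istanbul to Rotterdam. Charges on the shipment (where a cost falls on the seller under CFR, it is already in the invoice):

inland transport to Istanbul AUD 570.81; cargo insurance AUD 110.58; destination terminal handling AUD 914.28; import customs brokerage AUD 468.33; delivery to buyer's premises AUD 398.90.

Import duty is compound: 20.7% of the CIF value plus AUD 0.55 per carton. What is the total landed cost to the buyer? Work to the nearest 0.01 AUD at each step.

CFR: the seller pays costs through ocean freight to the destination port, but not insurance.
Already in the invoice (seller's account under CFR): inland to port — exclude.
CIF value = CFR price + insurance = 452222.09 + 110.58 = 452332.67
Ad valorem component: 452332.67 × 20.7% = 93632.86
Specific component: 22318 × 0.55 = 12274.90
Import duty = 93632.86 + 12274.90 = 105907.76
Buyer bears: insurance 110.58 + destination terminal 914.28 + brokerage 468.33 + delivery 398.90 + duty 105907.76 = 107799.85
Landed cost = invoice 452222.09 + 107799.85 = 560021.94

Total landed cost: AUD 560021.94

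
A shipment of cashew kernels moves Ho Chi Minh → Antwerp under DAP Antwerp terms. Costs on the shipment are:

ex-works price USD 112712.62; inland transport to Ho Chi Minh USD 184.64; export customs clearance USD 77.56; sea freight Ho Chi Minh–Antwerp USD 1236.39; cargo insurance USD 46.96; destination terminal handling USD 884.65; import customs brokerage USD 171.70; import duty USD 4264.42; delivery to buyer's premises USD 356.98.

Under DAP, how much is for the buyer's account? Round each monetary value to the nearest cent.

DAP: the seller bears all costs to the named destination except import duty and clearance.
Seller's account: goods 112712.62 + inland to port 184.64 + export clearance 77.56 + freight 1236.39 + insurance 46.96 + destination terminal 884.65 + delivery 356.98 = 115499.80
Buyer's account: brokerage 171.70 + duty 4264.42 = 4436.12

Buyer's account: USD 4436.12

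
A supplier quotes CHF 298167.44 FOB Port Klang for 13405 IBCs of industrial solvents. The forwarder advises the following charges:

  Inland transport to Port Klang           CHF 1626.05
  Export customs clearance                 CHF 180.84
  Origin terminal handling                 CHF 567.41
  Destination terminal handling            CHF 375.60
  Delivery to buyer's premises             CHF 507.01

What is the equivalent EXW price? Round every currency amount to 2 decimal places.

EXW price: CHF 295793.14

Not relevant to the conversion: destination terminal, delivery — on the buyer under both terms; not part of either seller's price.
From FOB to EXW, the seller no longer bears: inland to port, export clearance, origin terminal.
EXW price = 298167.44 − 1626.05 − 180.84 − 567.41 = 295793.14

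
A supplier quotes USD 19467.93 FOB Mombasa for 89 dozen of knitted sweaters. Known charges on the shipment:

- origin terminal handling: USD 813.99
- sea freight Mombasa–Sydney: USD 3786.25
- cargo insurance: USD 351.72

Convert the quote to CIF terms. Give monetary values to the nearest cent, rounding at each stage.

Not relevant to the conversion: origin terminal — on the seller under both FOB and CIF; already in the FOB price and stays in the CIF price.
From FOB to CIF, the seller additionally bears: freight, insurance.
CIF price = 19467.93 + 3786.25 + 351.72 = 23605.90

CIF price: USD 23605.90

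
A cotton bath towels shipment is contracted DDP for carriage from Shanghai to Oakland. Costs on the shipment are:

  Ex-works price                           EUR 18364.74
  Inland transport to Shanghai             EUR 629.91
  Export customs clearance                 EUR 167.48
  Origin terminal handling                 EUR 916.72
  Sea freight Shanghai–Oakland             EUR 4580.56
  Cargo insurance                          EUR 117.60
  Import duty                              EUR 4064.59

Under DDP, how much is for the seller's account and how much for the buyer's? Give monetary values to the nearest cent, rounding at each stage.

DDP: the seller bears all costs including import duty.
Seller's account: goods 18364.74 + inland to port 629.91 + export clearance 167.48 + origin terminal 916.72 + freight 4580.56 + insurance 117.60 + duty 4064.59 = 28841.60
Buyer's account: 0.00

Seller: EUR 28841.60; buyer: EUR 0.00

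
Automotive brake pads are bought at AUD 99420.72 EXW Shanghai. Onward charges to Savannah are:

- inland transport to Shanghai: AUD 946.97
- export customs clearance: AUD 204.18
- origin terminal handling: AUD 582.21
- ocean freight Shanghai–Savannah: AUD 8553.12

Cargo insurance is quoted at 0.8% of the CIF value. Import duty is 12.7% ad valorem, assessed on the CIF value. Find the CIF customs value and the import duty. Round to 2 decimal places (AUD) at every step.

Let C be the CIF value. C = EXW price + pre-shipment costs + freight + 0.8% × C
C − 0.8% × C = 99420.72 + 946.97 + 204.18 + 582.21 + 8553.12
0.992 × C = 109707.20
C = 109707.20 / 0.992 = 110591.94
Insurance premium = 0.8% × 110591.94 = 884.74
Import duty = 110591.94 × 12.7% = 14045.18

CIF value: AUD 110591.94; import duty: AUD 14045.18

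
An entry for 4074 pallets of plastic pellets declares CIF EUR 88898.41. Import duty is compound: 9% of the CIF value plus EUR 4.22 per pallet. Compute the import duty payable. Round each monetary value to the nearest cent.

Import duty: EUR 25193.14

Ad valorem component: 88898.41 × 9% = 8000.86
Specific component: 4074 × 4.22 = 17192.28
Import duty = 8000.86 + 17192.28 = 25193.14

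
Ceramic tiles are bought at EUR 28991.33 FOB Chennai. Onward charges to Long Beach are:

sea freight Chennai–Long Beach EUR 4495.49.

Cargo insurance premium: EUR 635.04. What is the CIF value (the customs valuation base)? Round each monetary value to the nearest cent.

CIF = FOB price + freight + insurance
CIF = 28991.33 + 4495.49 + 635.04 = 34121.86

CIF value: EUR 34121.86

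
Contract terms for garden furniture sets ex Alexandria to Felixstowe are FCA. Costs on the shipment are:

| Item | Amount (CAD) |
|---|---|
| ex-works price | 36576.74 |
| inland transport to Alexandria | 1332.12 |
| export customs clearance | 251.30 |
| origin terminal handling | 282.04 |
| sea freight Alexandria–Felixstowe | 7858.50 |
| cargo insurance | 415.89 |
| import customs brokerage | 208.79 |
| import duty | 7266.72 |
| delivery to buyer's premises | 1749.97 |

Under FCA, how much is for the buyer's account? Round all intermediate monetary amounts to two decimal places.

FCA: the seller delivers export-cleared goods to the carrier; the buyer bears costs from that point.
Seller's account: goods 36576.74 + inland to port 1332.12 + export clearance 251.30 = 38160.16
Buyer's account: origin terminal 282.04 + freight 7858.50 + insurance 415.89 + brokerage 208.79 + duty 7266.72 + delivery 1749.97 = 17781.91

Buyer's account: CAD 17781.91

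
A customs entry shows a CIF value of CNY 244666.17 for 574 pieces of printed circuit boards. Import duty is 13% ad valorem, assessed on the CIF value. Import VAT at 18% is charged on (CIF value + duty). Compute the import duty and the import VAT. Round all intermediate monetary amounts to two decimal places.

Import duty = 244666.17 × 13% = 31806.60
VAT base = CIF + duty = 244666.17 + 31806.60 = 276472.77
Import VAT = 276472.77 × 18% = 49765.10

Import duty: CNY 31806.60; import VAT: CNY 49765.10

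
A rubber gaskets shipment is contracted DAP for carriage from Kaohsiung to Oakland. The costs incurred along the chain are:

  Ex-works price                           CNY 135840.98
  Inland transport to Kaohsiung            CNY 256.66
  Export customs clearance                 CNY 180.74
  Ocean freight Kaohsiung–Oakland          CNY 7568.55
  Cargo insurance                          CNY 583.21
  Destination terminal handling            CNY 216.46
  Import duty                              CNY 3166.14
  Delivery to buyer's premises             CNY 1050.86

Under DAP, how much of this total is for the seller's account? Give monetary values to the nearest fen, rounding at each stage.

DAP: the seller bears all costs to the named destination except import duty and clearance.
Seller's account: goods 135840.98 + inland to port 256.66 + export clearance 180.74 + freight 7568.55 + insurance 583.21 + destination terminal 216.46 + delivery 1050.86 = 145697.46
Buyer's account: duty 3166.14 = 3166.14

Seller's account: CNY 145697.46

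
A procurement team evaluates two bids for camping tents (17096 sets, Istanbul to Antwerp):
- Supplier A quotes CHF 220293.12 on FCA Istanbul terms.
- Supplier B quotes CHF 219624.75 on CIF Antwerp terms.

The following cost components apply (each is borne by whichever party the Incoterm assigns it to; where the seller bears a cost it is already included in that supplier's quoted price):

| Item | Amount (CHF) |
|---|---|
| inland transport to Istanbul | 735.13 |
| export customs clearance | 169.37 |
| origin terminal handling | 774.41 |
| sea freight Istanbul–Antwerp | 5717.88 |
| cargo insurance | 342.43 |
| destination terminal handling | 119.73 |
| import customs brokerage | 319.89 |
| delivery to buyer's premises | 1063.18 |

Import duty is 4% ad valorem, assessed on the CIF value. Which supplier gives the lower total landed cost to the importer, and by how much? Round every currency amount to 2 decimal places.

Supplier A (FCA):
CIF value = FCA price + origin terminal + freight + insurance = 220293.12 + 774.41 + 5717.88 + 342.43 = 227127.84
Import duty = 227127.84 × 4% = 9085.11
Buyer bears (A): 774.41 + 5717.88 + 342.43 + 119.73 + 319.89 + 1063.18 = 8337.52
Landed cost (A) = invoice 220293.12 + 8337.52 + duty 9085.11 = 237715.75
Supplier B (CIF):
The CIF price already equals the CIF value: 219624.75
Import duty = 219624.75 × 4% = 8784.99
Buyer bears (B): 119.73 + 319.89 + 1063.18 = 1502.80
Landed cost (B) = invoice 219624.75 + 1502.80 + duty 8784.99 = 229912.54
Difference = |237715.75 − 229912.54| = 7803.21

Supplier B is cheaper by CHF 7803.21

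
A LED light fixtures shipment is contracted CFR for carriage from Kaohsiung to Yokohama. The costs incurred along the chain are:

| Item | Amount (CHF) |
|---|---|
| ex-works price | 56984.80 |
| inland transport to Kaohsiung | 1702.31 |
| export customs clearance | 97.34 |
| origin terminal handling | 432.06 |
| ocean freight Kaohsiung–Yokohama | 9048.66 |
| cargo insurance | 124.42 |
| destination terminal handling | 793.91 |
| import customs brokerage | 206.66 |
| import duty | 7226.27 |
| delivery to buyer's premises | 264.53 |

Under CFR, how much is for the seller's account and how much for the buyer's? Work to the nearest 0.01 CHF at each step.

CFR: the seller pays costs through ocean freight to the destination port, but not insurance.
Seller's account: goods 56984.80 + inland to port 1702.31 + export clearance 97.34 + origin terminal 432.06 + freight 9048.66 = 68265.17
Buyer's account: insurance 124.42 + destination terminal 793.91 + brokerage 206.66 + duty 7226.27 + delivery 264.53 = 8615.79

Seller: CHF 68265.17; buyer: CHF 8615.79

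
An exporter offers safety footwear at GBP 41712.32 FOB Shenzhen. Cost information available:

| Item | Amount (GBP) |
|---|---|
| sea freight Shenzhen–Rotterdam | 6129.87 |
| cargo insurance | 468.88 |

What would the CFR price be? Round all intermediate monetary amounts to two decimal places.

CFR price: GBP 47842.19

Not relevant to the conversion: insurance — on the buyer under both terms; not part of either seller's price.
From FOB to CFR, the seller additionally bears: freight.
CFR price = 41712.32 + 6129.87 = 47842.19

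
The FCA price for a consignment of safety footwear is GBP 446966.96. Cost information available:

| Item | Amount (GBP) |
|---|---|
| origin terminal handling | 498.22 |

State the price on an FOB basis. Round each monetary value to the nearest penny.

FOB price: GBP 447465.18

From FCA to FOB, the seller additionally bears: origin terminal.
FOB price = 446966.96 + 498.22 = 447465.18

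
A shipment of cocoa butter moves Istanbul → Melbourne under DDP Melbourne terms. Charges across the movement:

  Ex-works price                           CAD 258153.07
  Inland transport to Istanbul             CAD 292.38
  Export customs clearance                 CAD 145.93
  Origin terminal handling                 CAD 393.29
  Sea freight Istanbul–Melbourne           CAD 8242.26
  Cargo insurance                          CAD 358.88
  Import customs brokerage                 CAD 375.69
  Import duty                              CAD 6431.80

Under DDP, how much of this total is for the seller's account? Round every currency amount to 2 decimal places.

DDP: the seller bears all costs including import duty.
Seller's account: goods 258153.07 + inland to port 292.38 + export clearance 145.93 + origin terminal 393.29 + freight 8242.26 + insurance 358.88 + brokerage 375.69 + duty 6431.80 = 274393.30
Buyer's account: 0.00

Seller's account: CAD 274393.30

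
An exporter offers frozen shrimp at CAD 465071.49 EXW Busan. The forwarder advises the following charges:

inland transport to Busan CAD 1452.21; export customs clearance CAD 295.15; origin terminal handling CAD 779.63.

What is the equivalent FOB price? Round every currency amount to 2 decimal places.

From EXW to FOB, the seller additionally bears: inland to port, export clearance, origin terminal.
FOB price = 465071.49 + 1452.21 + 295.15 + 779.63 = 467598.48

FOB price: CAD 467598.48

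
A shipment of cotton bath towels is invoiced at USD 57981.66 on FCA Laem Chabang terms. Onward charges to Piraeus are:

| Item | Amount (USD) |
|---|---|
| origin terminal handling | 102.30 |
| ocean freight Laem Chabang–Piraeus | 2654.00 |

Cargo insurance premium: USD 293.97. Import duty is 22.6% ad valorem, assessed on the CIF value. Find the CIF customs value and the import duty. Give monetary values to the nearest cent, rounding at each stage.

CIF value: USD 61031.93; import duty: USD 13793.22

CIF = FCA price + pre-shipment costs + freight + insurance
CIF = 57981.66 + 102.30 + 2654.00 + 293.97 = 61031.93
Import duty = 61031.93 × 22.6% = 13793.22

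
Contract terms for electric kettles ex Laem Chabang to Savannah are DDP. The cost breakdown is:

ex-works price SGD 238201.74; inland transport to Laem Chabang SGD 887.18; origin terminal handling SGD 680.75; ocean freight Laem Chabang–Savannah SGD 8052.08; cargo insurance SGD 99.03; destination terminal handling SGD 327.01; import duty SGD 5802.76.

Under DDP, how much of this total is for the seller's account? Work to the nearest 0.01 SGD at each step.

DDP: the seller bears all costs including import duty.
Seller's account: goods 238201.74 + inland to port 887.18 + origin terminal 680.75 + freight 8052.08 + insurance 99.03 + destination terminal 327.01 + duty 5802.76 = 254050.55
Buyer's account: 0.00

Seller's account: SGD 254050.55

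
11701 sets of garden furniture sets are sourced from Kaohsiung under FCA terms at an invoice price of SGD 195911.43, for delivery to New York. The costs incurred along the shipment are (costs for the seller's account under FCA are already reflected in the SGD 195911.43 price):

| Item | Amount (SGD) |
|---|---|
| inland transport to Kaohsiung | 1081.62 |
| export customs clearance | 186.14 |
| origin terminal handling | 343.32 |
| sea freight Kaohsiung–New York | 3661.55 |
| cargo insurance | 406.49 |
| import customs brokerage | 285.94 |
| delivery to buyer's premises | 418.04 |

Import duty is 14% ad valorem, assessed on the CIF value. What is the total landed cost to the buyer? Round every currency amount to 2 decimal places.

FCA: the seller delivers export-cleared goods to the carrier; the buyer bears costs from that point.
Already in the invoice (seller's account under FCA): inland to port, export clearance — exclude.
CIF value = FCA price + origin terminal + freight + insurance = 195911.43 + 343.32 + 3661.55 + 406.49 = 200322.79
Import duty = 200322.79 × 14% = 28045.19
Buyer bears: origin terminal 343.32 + freight 3661.55 + insurance 406.49 + brokerage 285.94 + delivery 418.04 + duty 28045.19 = 33160.53
Landed cost = invoice 195911.43 + 33160.53 = 229071.96

Total landed cost: SGD 229071.96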